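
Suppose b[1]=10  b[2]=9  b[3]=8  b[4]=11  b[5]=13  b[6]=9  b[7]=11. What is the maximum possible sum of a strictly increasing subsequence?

Let S[i] be the best sum of a strictly increasing subsequence ending at i:
i:      1  2  3  4  5  6  7
b[i]:  10  9  8 11 13  9 11
S:     10  9  8 21 34 17 28
Maximum is 34 (e.g. 10 + 11 + 13).

34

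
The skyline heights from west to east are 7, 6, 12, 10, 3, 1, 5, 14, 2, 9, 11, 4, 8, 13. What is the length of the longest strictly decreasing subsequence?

Negate each value so 'decreasing' becomes 'increasing', then run patience tails on the negated sequence:
-7 → extends → [-7]
-6 → extends → [-7, -6]
-12 → replaces -7 → [-12, -6]
-10 → replaces -6 → [-12, -10]
-3 → extends → [-12, -10, -3]
-1 → extends → [-12, -10, -3, -1]
-5 → replaces -3 → [-12, -10, -5, -1]
-14 → replaces -12 → [-14, -10, -5, -1]
-2 → replaces -1 → [-14, -10, -5, -2]
-9 → replaces -5 → [-14, -10, -9, -2]
-11 → replaces -10 → [-14, -11, -9, -2]
-4 → replaces -2 → [-14, -11, -9, -4]
-8 → replaces -4 → [-14, -11, -9, -8]
-13 → replaces -11 → [-14, -13, -9, -8]
Four tails, so the longest strictly decreasing subsequence of the original has length 4.

4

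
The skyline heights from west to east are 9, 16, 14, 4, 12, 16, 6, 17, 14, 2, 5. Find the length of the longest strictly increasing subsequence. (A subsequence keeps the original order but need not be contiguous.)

4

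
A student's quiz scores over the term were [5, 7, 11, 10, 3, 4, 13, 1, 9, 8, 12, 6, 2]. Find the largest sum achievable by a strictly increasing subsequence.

Let S[i] be the best sum of a strictly increasing subsequence ending at i:
i:      1  2  3  4  5  6  7  8  9 10 11 12 13
a[i]:   5  7 11 10  3  4 13  1  9  8 12  6  2
S:      5 12 23 22  3  7 36  1 21 20 35 13  3
Maximum is 36 (e.g. 5 + 7 + 11 + 13).

36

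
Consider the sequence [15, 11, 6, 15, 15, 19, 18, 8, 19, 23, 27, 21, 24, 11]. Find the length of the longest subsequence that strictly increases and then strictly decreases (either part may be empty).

8

inc[i] = longest strictly increasing subsequence ending at i; dec[i] = longest strictly decreasing subsequence starting at i:
i:      1  2  3  4  5  6  7  8  9 10 11 12 13 14
a[i]:  15 11  6 15 15 19 18  8 19 23 27 21 24 11
inc:    1  1  1  2  2  3  3  2  4  5  6  5  6  3
dec:    3  2  1  2  2  3  2  1  2  3  3  2  2  1
Best peak at i=11 (value 27): inc=6, dec=3, length 6+3−1 = 8.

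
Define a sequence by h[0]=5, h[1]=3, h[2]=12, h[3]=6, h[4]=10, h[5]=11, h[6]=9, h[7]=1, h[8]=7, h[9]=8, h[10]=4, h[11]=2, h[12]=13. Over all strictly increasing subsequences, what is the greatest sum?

Let S[i] be the best sum of a strictly increasing subsequence ending at i:
i:      0  1  2  3  4  5  6  7  8  9 10 11 12
h[i]:   5  3 12  6 10 11  9  1  7  8  4  2 13
S:      5  3 17 11 21 32 20  1 18 26  7  3 45
Maximum is 45 (e.g. 5 + 6 + 10 + 11 + 13).

45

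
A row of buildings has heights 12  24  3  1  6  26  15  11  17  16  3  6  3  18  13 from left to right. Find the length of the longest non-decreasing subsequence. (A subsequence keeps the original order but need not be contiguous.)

5

Track the smallest tail for each achievable length (allowing ties):
12 → extends → [12]
24 → extends → [12, 24]
3 → replaces 12 → [3, 24]
1 → replaces 3 → [1, 24]
6 → replaces 24 → [1, 6]
26 → extends → [1, 6, 26]
15 → replaces 26 → [1, 6, 15]
11 → replaces 15 → [1, 6, 11]
17 → extends → [1, 6, 11, 17]
16 → replaces 17 → [1, 6, 11, 16]
3 → replaces 6 → [1, 3, 11, 16]
6 → replaces 11 → [1, 3, 6, 16]
3 → replaces 6 → [1, 3, 3, 16]
18 → extends → [1, 3, 3, 16, 18]
13 → replaces 16 → [1, 3, 3, 13, 18]
Five tails, so the longest non-decreasing subsequence has length 5 (e.g. 3, 6, 15, 17, 18).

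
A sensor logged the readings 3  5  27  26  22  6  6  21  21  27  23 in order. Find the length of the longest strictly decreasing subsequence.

4

Negate each value so 'decreasing' becomes 'increasing', then run patience tails on the negated sequence:
-3 → extends → [-3]
-5 → replaces -3 → [-5]
-27 → replaces -5 → [-27]
-26 → extends → [-27, -26]
-22 → extends → [-27, -26, -22]
-6 → extends → [-27, -26, -22, -6]
-6 → already a tail → [-27, -26, -22, -6]
-21 → replaces -6 → [-27, -26, -22, -21]
-21 → already a tail → [-27, -26, -22, -21]
-27 → already a tail → [-27, -26, -22, -21]
-23 → replaces -22 → [-27, -26, -23, -21]
Four tails, so the longest strictly decreasing subsequence of the original has length 4.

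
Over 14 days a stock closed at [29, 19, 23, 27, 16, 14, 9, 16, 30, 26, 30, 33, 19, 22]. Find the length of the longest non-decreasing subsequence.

6

Let dp[i] be the length of the longest such subsequence ending at index i:
i:      1  2  3  4  5  6  7  8  9 10 11 12 13 14
a[i]:  29 19 23 27 16 14  9 16 30 26 30 33 19 22
dp:     1  1  2  3  1  1  1  2  4  3  5  6  3  4
Maximum dp value is 6.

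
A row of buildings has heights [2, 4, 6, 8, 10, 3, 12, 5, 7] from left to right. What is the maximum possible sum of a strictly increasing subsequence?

Let S[i] be the best sum of a strictly increasing subsequence ending at i:
i:      1  2  3  4  5  6  7  8  9
a[i]:   2  4  6  8 10  3 12  5  7
S:      2  6 12 20 30  5 42 11 19
Maximum is 42 (e.g. 2 + 4 + 6 + 8 + 10 + 12).

42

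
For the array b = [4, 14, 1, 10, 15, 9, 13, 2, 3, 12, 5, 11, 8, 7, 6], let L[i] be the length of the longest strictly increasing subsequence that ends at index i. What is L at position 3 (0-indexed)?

dp[i] = 1 + max{dp[j] : j<i, b[j]<b[i]} (or 1 if no such j):
i:      0  1  2  3  4  5  6  7  8  9 10 11 12 13 14
b[i]:   4 14  1 10 15  9 13  2  3 12  5 11  8  7  6
dp:     1  2  1  2  3  2  3  2  3  4  4  5  5  5  5
At index 3 the value is 2.

2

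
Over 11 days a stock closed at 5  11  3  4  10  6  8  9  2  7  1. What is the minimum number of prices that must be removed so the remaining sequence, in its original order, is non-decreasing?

Fewest deletions = n − (longest non-decreasing subsequence).
i:      1  2  3  4  5  6  7  8  9 10 11
a[i]:   5 11  3  4 10  6  8  9  2  7  1
dp:     1  2  1  2  3  3  4  5  1  4  1
max dp = 5, so deletions = 11 − 5 = 6.

6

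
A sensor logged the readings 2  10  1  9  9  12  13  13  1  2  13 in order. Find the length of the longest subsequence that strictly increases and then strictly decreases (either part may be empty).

inc[i] = longest strictly increasing subsequence ending at i; dec[i] = longest strictly decreasing subsequence starting at i:
i:      1  2  3  4  5  6  7  8  9 10 11
a[i]:   2 10  1  9  9 12 13 13  1  2 13
inc:    1  2  1  2  2  3  4  4  1  2  4
dec:    2  3  1  2  2  2  2  2  1  1  1
Best peak at i=7 (value 13): inc=4, dec=2, length 4+2−1 = 5.

5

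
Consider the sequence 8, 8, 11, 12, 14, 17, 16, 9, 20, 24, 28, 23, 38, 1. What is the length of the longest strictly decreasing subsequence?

Negate each value so 'decreasing' becomes 'increasing', then run patience tails on the negated sequence:
-8 → extends → [-8]
-8 → already a tail → [-8]
-11 → replaces -8 → [-11]
-12 → replaces -11 → [-12]
-14 → replaces -12 → [-14]
-17 → replaces -14 → [-17]
-16 → extends → [-17, -16]
-9 → extends → [-17, -16, -9]
-20 → replaces -17 → [-20, -16, -9]
-24 → replaces -20 → [-24, -16, -9]
-28 → replaces -24 → [-28, -16, -9]
-23 → replaces -16 → [-28, -23, -9]
-38 → replaces -28 → [-38, -23, -9]
-1 → extends → [-38, -23, -9, -1]
Four tails, so the longest strictly decreasing subsequence of the original has length 4.

4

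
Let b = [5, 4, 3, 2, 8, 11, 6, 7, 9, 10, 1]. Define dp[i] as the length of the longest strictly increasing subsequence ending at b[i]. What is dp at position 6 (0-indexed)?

2

dp[i] = 1 + max{dp[j] : j<i, b[j]<b[i]} (or 1 if no such j):
i:      0  1  2  3  4  5  6  7  8  9 10
b[i]:   5  4  3  2  8 11  6  7  9 10  1
dp:     1  1  1  1  2  3  2  3  4  5  1
At index 6 the value is 2.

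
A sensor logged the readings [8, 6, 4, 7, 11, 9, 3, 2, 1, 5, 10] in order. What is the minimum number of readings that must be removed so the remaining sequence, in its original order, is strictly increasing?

Fewest deletions = n − (longest strictly increasing subsequence).
Patience tails:
8 → extends → [8]
6 → replaces 8 → [6]
4 → replaces 6 → [4]
7 → extends → [4, 7]
11 → extends → [4, 7, 11]
9 → replaces 11 → [4, 7, 9]
3 → replaces 4 → [3, 7, 9]
2 → replaces 3 → [2, 7, 9]
1 → replaces 2 → [1, 7, 9]
5 → replaces 7 → [1, 5, 9]
10 → extends → [1, 5, 9, 10]
Longest strictly increasing subsequence has length 4, so deletions = 11 − 4 = 7.

7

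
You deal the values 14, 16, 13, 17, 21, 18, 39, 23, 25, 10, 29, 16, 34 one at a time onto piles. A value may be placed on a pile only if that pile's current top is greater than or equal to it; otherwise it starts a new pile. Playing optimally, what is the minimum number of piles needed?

8

Place each on the leftmost legal pile:
14 → new pile 1 (tops now [14])
16 → new pile 2 (tops now [14, 16])
13 → pile 1 (tops now [13, 16])
17 → new pile 3 (tops now [13, 16, 17])
21 → new pile 4 (tops now [13, 16, 17, 21])
18 → pile 4 (tops now [13, 16, 17, 18])
39 → new pile 5 (tops now [13, 16, 17, 18, 39])
23 → pile 5 (tops now [13, 16, 17, 18, 23])
25 → new pile 6 (tops now [13, 16, 17, 18, 23, 25])
10 → pile 1 (tops now [10, 16, 17, 18, 23, 25])
29 → new pile 7 (tops now [10, 16, 17, 18, 23, 25, 29])
16 → pile 2 (tops now [10, 16, 17, 18, 23, 25, 29])
34 → new pile 8 (tops now [10, 16, 17, 18, 23, 25, 29, 34])
Eight piles.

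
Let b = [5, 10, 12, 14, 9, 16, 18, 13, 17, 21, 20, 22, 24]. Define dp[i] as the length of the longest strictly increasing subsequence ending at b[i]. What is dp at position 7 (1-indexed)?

dp[i] = 1 + max{dp[j] : j<i, b[j]<b[i]} (or 1 if no such j):
i:      1  2  3  4  5  6  7  8  9 10 11 12 13
b[i]:   5 10 12 14  9 16 18 13 17 21 20 22 24
dp:     1  2  3  4  2  5  6  4  6  7  7  8  9
At index 7 the value is 6.

6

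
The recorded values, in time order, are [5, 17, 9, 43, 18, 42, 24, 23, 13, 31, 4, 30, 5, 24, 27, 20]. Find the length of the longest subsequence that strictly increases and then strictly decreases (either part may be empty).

8

inc[i] = longest strictly increasing subsequence ending at i; dec[i] = longest strictly decreasing subsequence starting at i:
i:      1  2  3  4  5  6  7  8  9 10 11 12 13 14 15 16
a[i]:   5 17  9 43 18 42 24 23 13 31  4 30  5 24 27 20
inc:    1  2  2  3  3  4  4  4  3  5  1  5  2  5  6  4
dec:    2  3  2  6  3  5  4  3  2  4  1  3  1  2  2  1
Best peak at i=4 (value 43): inc=3, dec=6, length 3+6−1 = 8.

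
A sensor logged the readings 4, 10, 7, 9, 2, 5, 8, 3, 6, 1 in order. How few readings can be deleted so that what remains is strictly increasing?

Fewest deletions = n − (longest strictly increasing subsequence).
Patience tails:
4 → extends → [4]
10 → extends → [4, 10]
7 → replaces 10 → [4, 7]
9 → extends → [4, 7, 9]
2 → replaces 4 → [2, 7, 9]
5 → replaces 7 → [2, 5, 9]
8 → replaces 9 → [2, 5, 8]
3 → replaces 5 → [2, 3, 8]
6 → replaces 8 → [2, 3, 6]
1 → replaces 2 → [1, 3, 6]
Longest strictly increasing subsequence has length 3, so deletions = 10 − 3 = 7.

7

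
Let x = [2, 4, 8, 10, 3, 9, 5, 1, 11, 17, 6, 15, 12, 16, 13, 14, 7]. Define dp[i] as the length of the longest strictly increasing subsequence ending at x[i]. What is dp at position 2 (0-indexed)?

dp[i] = 1 + max{dp[j] : j<i, x[j]<x[i]} (or 1 if no such j):
i:      0  1  2  3  4  5  6  7  8  9 10 11 12 13 14 15 16
x[i]:   2  4  8 10  3  9  5  1 11 17  6 15 12 16 13 14  7
dp:     1  2  3  4  2  4  3  1  5  6  4  6  6  7  7  8  5
At index 2 the value is 3.

3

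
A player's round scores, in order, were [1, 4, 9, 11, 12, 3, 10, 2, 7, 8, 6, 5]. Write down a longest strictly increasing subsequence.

1, 4, 9, 11, 12

Patience tails give the LIS length; then backtrack through the dp parents:
1 → extends → [1]
4 → extends → [1, 4]
9 → extends → [1, 4, 9]
11 → extends → [1, 4, 9, 11]
12 → extends → [1, 4, 9, 11, 12]
3 → replaces 4 → [1, 3, 9, 11, 12]
10 → replaces 11 → [1, 3, 9, 10, 12]
2 → replaces 3 → [1, 2, 9, 10, 12]
7 → replaces 9 → [1, 2, 7, 10, 12]
8 → replaces 10 → [1, 2, 7, 8, 12]
6 → replaces 7 → [1, 2, 6, 8, 12]
5 → replaces 6 → [1, 2, 5, 8, 12]
Length 5; one witness is 1, 4, 9, 11, 12.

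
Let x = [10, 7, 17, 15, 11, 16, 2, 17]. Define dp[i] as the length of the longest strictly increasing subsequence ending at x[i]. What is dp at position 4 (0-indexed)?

dp[i] = 1 + max{dp[j] : j<i, x[j]<x[i]} (or 1 if no such j):
i:      0  1  2  3  4  5  6  7
x[i]:  10  7 17 15 11 16  2 17
dp:     1  1  2  2  2  3  1  4
At index 4 the value is 2.

2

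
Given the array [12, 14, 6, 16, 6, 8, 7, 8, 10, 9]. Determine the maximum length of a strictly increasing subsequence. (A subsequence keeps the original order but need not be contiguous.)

Let dp[i] be the length of the longest such subsequence ending at index i:
i:      1  2  3  4  5  6  7  8  9 10
a[i]:  12 14  6 16  6  8  7  8 10  9
dp:     1  2  1  3  1  2  2  3  4  4
Maximum dp value is 4.

4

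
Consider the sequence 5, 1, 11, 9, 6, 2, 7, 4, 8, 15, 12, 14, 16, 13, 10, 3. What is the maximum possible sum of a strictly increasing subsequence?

68

Let S[i] be the best sum of a strictly increasing subsequence ending at i:
i:      1  2  3  4  5  6  7  8  9 10 11 12 13 14 15 16
a[i]:   5  1 11  9  6  2  7  4  8 15 12 14 16 13 10  3
S:      5  1 16 14 11  3 18  7 26 41 38 52 68 51 36  6
Maximum is 68 (e.g. 5 + 6 + 7 + 8 + 12 + 14 + 16).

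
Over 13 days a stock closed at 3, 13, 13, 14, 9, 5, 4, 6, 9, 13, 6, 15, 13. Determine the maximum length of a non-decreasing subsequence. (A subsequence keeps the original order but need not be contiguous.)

Let dp[i] be the length of the longest such subsequence ending at index i:
i:      1  2  3  4  5  6  7  8  9 10 11 12 13
a[i]:   3 13 13 14  9  5  4  6  9 13  6 15 13
dp:     1  2  3  4  2  2  2  3  4  5  4  6  6
Maximum dp value is 6.

6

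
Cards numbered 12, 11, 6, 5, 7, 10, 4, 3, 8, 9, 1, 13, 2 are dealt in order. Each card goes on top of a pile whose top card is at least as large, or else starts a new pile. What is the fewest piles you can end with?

Place each on the leftmost legal pile:
12 → new pile 1 (tops now [12])
11 → pile 1 (tops now [11])
6 → pile 1 (tops now [6])
5 → pile 1 (tops now [5])
7 → new pile 2 (tops now [5, 7])
10 → new pile 3 (tops now [5, 7, 10])
4 → pile 1 (tops now [4, 7, 10])
3 → pile 1 (tops now [3, 7, 10])
8 → pile 3 (tops now [3, 7, 8])
9 → new pile 4 (tops now [3, 7, 8, 9])
1 → pile 1 (tops now [1, 7, 8, 9])
13 → new pile 5 (tops now [1, 7, 8, 9, 13])
2 → pile 2 (tops now [1, 2, 8, 9, 13])
Five piles.

5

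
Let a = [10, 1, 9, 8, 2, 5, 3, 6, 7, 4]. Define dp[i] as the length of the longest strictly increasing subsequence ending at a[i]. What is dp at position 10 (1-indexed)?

dp[i] = 1 + max{dp[j] : j<i, a[j]<a[i]} (or 1 if no such j):
i:      1  2  3  4  5  6  7  8  9 10
a[i]:  10  1  9  8  2  5  3  6  7  4
dp:     1  1  2  2  2  3  3  4  5  4
At index 10 the value is 4.

4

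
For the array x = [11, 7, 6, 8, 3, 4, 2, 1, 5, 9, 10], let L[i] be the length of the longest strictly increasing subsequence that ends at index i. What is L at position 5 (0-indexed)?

dp[i] = 1 + max{dp[j] : j<i, x[j]<x[i]} (or 1 if no such j):
i:      0  1  2  3  4  5  6  7  8  9 10
x[i]:  11  7  6  8  3  4  2  1  5  9 10
dp:     1  1  1  2  1  2  1  1  3  4  5
At index 5 the value is 2.

2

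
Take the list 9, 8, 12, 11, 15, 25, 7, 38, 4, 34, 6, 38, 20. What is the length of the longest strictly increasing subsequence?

6

Track the smallest tail for each achievable length (strict):
9 → extends → [9]
8 → replaces 9 → [8]
12 → extends → [8, 12]
11 → replaces 12 → [8, 11]
15 → extends → [8, 11, 15]
25 → extends → [8, 11, 15, 25]
7 → replaces 8 → [7, 11, 15, 25]
38 → extends → [7, 11, 15, 25, 38]
4 → replaces 7 → [4, 11, 15, 25, 38]
34 → replaces 38 → [4, 11, 15, 25, 34]
6 → replaces 11 → [4, 6, 15, 25, 34]
38 → extends → [4, 6, 15, 25, 34, 38]
20 → replaces 25 → [4, 6, 15, 20, 34, 38]
Six tails, so the longest strictly increasing subsequence has length 6 (e.g. 9, 12, 15, 25, 34, 38).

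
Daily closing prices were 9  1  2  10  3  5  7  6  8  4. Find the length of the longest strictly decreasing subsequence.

4

Negate each value so 'decreasing' becomes 'increasing', then run patience tails on the negated sequence:
-9 → extends → [-9]
-1 → extends → [-9, -1]
-2 → replaces -1 → [-9, -2]
-10 → replaces -9 → [-10, -2]
-3 → replaces -2 → [-10, -3]
-5 → replaces -3 → [-10, -5]
-7 → replaces -5 → [-10, -7]
-6 → extends → [-10, -7, -6]
-8 → replaces -7 → [-10, -8, -6]
-4 → extends → [-10, -8, -6, -4]
Four tails, so the longest strictly decreasing subsequence of the original has length 4.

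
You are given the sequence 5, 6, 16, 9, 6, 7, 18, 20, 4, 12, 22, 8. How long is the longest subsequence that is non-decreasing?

Track the smallest tail for each achievable length (allowing ties):
5 → extends → [5]
6 → extends → [5, 6]
16 → extends → [5, 6, 16]
9 → replaces 16 → [5, 6, 9]
6 → replaces 9 → [5, 6, 6]
7 → extends → [5, 6, 6, 7]
18 → extends → [5, 6, 6, 7, 18]
20 → extends → [5, 6, 6, 7, 18, 20]
4 → replaces 5 → [4, 6, 6, 7, 18, 20]
12 → replaces 18 → [4, 6, 6, 7, 12, 20]
22 → extends → [4, 6, 6, 7, 12, 20, 22]
8 → replaces 12 → [4, 6, 6, 7, 8, 20, 22]
Seven tails, so the longest non-decreasing subsequence has length 7 (e.g. 5, 6, 6, 7, 18, 20, 22).

7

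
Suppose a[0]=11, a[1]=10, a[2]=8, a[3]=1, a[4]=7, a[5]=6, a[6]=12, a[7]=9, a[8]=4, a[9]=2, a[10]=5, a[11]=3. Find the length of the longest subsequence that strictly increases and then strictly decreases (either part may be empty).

inc[i] = longest strictly increasing subsequence ending at i; dec[i] = longest strictly decreasing subsequence starting at i:
i:      0  1  2  3  4  5  6  7  8  9 10 11
a[i]:  11 10  8  1  7  6 12  9  4  2  5  3
inc:    1  1  1  1  2  2  3  3  2  2  3  3
dec:    7  6  5  1  4  3  4  3  2  1  2  1
Best peak at i=0 (value 11): inc=1, dec=7, length 1+7−1 = 7.

7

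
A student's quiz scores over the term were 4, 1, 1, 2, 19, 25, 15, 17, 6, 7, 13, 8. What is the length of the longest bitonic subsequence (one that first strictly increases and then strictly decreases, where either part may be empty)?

7

inc[i] = longest strictly increasing subsequence ending at i; dec[i] = longest strictly decreasing subsequence starting at i:
i:      1  2  3  4  5  6  7  8  9 10 11 12
a[i]:   4  1  1  2 19 25 15 17  6  7 13  8
inc:    1  1  1  2  3  4  3  4  3  4  5  5
dec:    2  1  1  1  4  4  3  3  1  1  2  1
Best peak at i=6 (value 25): inc=4, dec=4, length 4+4−1 = 7.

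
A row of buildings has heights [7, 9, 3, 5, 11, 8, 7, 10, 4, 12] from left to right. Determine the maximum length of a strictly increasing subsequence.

5

Let dp[i] be the length of the longest such subsequence ending at index i:
i:      1  2  3  4  5  6  7  8  9 10
a[i]:   7  9  3  5 11  8  7 10  4 12
dp:     1  2  1  2  3  3  3  4  2  5
Maximum dp value is 5.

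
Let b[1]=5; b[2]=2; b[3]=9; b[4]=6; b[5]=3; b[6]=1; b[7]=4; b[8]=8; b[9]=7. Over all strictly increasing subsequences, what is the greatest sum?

19

Let S[i] be the best sum of a strictly increasing subsequence ending at i:
i:      1  2  3  4  5  6  7  8  9
b[i]:   5  2  9  6  3  1  4  8  7
S:      5  2 14 11  5  1  9 19 18
Maximum is 19 (e.g. 5 + 6 + 8).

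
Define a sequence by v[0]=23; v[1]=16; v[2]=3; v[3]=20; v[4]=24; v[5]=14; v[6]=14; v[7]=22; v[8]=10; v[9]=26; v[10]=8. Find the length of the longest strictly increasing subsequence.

4

Let dp[i] be the length of the longest such subsequence ending at index i:
i:      0  1  2  3  4  5  6  7  8  9 10
v[i]:  23 16  3 20 24 14 14 22 10 26  8
dp:     1  1  1  2  3  2  2  3  2  4  2
Maximum dp value is 4.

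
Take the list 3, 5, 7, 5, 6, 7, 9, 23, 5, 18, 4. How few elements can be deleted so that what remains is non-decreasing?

Fewest deletions = n − (longest non-decreasing subsequence).
Patience tails:
3 → extends → [3]
5 → extends → [3, 5]
7 → extends → [3, 5, 7]
5 → replaces 7 → [3, 5, 5]
6 → extends → [3, 5, 5, 6]
7 → extends → [3, 5, 5, 6, 7]
9 → extends → [3, 5, 5, 6, 7, 9]
23 → extends → [3, 5, 5, 6, 7, 9, 23]
5 → replaces 6 → [3, 5, 5, 5, 7, 9, 23]
18 → replaces 23 → [3, 5, 5, 5, 7, 9, 18]
4 → replaces 5 → [3, 4, 5, 5, 7, 9, 18]
Longest non-decreasing subsequence has length 7, so deletions = 11 − 7 = 4.

4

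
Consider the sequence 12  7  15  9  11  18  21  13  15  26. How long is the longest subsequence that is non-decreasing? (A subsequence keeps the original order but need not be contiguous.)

6

Let dp[i] be the length of the longest such subsequence ending at index i:
i:      1  2  3  4  5  6  7  8  9 10
a[i]:  12  7 15  9 11 18 21 13 15 26
dp:     1  1  2  2  3  4  5  4  5  6
Maximum dp value is 6.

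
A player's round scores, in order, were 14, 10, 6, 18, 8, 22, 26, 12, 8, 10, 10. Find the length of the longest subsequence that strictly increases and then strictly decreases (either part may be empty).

6

inc[i] = longest strictly increasing subsequence ending at i; dec[i] = longest strictly decreasing subsequence starting at i:
i:      1  2  3  4  5  6  7  8  9 10 11
a[i]:  14 10  6 18  8 22 26 12  8 10 10
inc:    1  1  1  2  2  3  4  3  2  3  3
dec:    3  2  1  3  1  3  3  2  1  1  1
Best peak at i=7 (value 26): inc=4, dec=3, length 4+3−1 = 6.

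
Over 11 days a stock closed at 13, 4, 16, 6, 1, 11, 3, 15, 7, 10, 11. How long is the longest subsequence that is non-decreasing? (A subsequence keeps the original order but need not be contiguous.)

Let dp[i] be the length of the longest such subsequence ending at index i:
i:      1  2  3  4  5  6  7  8  9 10 11
a[i]:  13  4 16  6  1 11  3 15  7 10 11
dp:     1  1  2  2  1  3  2  4  3  4  5
Maximum dp value is 5.

5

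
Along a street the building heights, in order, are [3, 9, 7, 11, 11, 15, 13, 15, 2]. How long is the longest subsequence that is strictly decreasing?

3

Negate each value so 'decreasing' becomes 'increasing', then run patience tails on the negated sequence:
-3 → extends → [-3]
-9 → replaces -3 → [-9]
-7 → extends → [-9, -7]
-11 → replaces -9 → [-11, -7]
-11 → already a tail → [-11, -7]
-15 → replaces -11 → [-15, -7]
-13 → replaces -7 → [-15, -13]
-15 → already a tail → [-15, -13]
-2 → extends → [-15, -13, -2]
Three tails, so the longest strictly decreasing subsequence of the original has length 3.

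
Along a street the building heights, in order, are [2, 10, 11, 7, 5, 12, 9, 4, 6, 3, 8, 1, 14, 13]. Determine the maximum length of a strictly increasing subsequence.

Let dp[i] be the length of the longest such subsequence ending at index i:
i:      1  2  3  4  5  6  7  8  9 10 11 12 13 14
a[i]:   2 10 11  7  5 12  9  4  6  3  8  1 14 13
dp:     1  2  3  2  2  4  3  2  3  2  4  1  5  5
Maximum dp value is 5.

5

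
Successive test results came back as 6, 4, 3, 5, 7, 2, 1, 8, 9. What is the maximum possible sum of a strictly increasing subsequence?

Let S[i] be the best sum of a strictly increasing subsequence ending at i:
i:      1  2  3  4  5  6  7  8  9
a[i]:   6  4  3  5  7  2  1  8  9
S:      6  4  3  9 16  2  1 24 33
Maximum is 33 (e.g. 4 + 5 + 7 + 8 + 9).

33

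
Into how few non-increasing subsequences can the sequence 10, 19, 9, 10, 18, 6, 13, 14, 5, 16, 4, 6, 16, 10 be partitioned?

5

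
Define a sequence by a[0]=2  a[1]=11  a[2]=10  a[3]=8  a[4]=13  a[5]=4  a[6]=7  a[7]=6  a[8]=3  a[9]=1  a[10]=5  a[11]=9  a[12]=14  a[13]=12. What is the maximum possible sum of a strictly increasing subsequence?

40

Let S[i] be the best sum of a strictly increasing subsequence ending at i:
i:      0  1  2  3  4  5  6  7  8  9 10 11 12 13
a[i]:   2 11 10  8 13  4  7  6  3  1  5  9 14 12
S:      2 13 12 10 26  6 13 12  5  1 11 22 40 34
Maximum is 40 (e.g. 2 + 11 + 13 + 14).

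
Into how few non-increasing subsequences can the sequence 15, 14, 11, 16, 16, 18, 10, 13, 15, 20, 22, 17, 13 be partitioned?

Place each on the leftmost legal pile:
15 → new pile 1 (tops now [15])
14 → pile 1 (tops now [14])
11 → pile 1 (tops now [11])
16 → new pile 2 (tops now [11, 16])
16 → pile 2 (tops now [11, 16])
18 → new pile 3 (tops now [11, 16, 18])
10 → pile 1 (tops now [10, 16, 18])
13 → pile 2 (tops now [10, 13, 18])
15 → pile 3 (tops now [10, 13, 15])
20 → new pile 4 (tops now [10, 13, 15, 20])
22 → new pile 5 (tops now [10, 13, 15, 20, 22])
17 → pile 4 (tops now [10, 13, 15, 17, 22])
13 → pile 2 (tops now [10, 13, 15, 17, 22])
Five piles.

5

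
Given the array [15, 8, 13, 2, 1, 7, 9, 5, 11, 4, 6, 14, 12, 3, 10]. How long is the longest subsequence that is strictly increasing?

Track the smallest tail for each achievable length (strict):
15 → extends → [15]
8 → replaces 15 → [8]
13 → extends → [8, 13]
2 → replaces 8 → [2, 13]
1 → replaces 2 → [1, 13]
7 → replaces 13 → [1, 7]
9 → extends → [1, 7, 9]
5 → replaces 7 → [1, 5, 9]
11 → extends → [1, 5, 9, 11]
4 → replaces 5 → [1, 4, 9, 11]
6 → replaces 9 → [1, 4, 6, 11]
14 → extends → [1, 4, 6, 11, 14]
12 → replaces 14 → [1, 4, 6, 11, 12]
3 → replaces 4 → [1, 3, 6, 11, 12]
10 → replaces 11 → [1, 3, 6, 10, 12]
Five tails, so the longest strictly increasing subsequence has length 5 (e.g. 2, 7, 9, 11, 14).

5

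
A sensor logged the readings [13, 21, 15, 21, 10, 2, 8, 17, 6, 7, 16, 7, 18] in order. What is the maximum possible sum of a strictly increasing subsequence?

Let S[i] be the best sum of a strictly increasing subsequence ending at i:
i:      1  2  3  4  5  6  7  8  9 10 11 12 13
a[i]:  13 21 15 21 10  2  8 17  6  7 16  7 18
S:     13 34 28 49 10  2 10 45  8 15 44 15 63
Maximum is 63 (e.g. 13 + 15 + 17 + 18).

63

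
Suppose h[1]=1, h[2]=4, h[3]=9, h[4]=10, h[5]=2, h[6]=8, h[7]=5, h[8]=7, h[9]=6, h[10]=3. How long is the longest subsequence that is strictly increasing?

4

Let dp[i] be the length of the longest such subsequence ending at index i:
i:      1  2  3  4  5  6  7  8  9 10
h[i]:   1  4  9 10  2  8  5  7  6  3
dp:     1  2  3  4  2  3  3  4  4  3
Maximum dp value is 4.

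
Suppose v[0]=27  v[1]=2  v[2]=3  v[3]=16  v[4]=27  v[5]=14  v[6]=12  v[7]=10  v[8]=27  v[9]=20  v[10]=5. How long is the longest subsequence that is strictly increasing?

Track the smallest tail for each achievable length (strict):
27 → extends → [27]
2 → replaces 27 → [2]
3 → extends → [2, 3]
16 → extends → [2, 3, 16]
27 → extends → [2, 3, 16, 27]
14 → replaces 16 → [2, 3, 14, 27]
12 → replaces 14 → [2, 3, 12, 27]
10 → replaces 12 → [2, 3, 10, 27]
27 → already a tail → [2, 3, 10, 27]
20 → replaces 27 → [2, 3, 10, 20]
5 → replaces 10 → [2, 3, 5, 20]
Four tails, so the longest strictly increasing subsequence has length 4 (e.g. 2, 3, 16, 27).

4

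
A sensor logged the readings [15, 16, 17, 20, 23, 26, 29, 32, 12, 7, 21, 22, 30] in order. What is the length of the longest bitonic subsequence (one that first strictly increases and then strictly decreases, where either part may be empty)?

10

inc[i] = longest strictly increasing subsequence ending at i; dec[i] = longest strictly decreasing subsequence starting at i:
i:      1  2  3  4  5  6  7  8  9 10 11 12 13
a[i]:  15 16 17 20 23 26 29 32 12  7 21 22 30
inc:    1  2  3  4  5  6  7  8  1  1  5  6  8
dec:    3  3  3  3  3  3  3  3  2  1  1  1  1
Best peak at i=8 (value 32): inc=8, dec=3, length 8+3−1 = 10.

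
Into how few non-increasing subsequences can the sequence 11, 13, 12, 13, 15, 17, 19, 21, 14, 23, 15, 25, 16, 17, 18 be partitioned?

9

Place each on the leftmost legal pile:
11 → new pile 1 (tops now [11])
13 → new pile 2 (tops now [11, 13])
12 → pile 2 (tops now [11, 12])
13 → new pile 3 (tops now [11, 12, 13])
15 → new pile 4 (tops now [11, 12, 13, 15])
17 → new pile 5 (tops now [11, 12, 13, 15, 17])
19 → new pile 6 (tops now [11, 12, 13, 15, 17, 19])
21 → new pile 7 (tops now [11, 12, 13, 15, 17, 19, 21])
14 → pile 4 (tops now [11, 12, 13, 14, 17, 19, 21])
23 → new pile 8 (tops now [11, 12, 13, 14, 17, 19, 21, 23])
15 → pile 5 (tops now [11, 12, 13, 14, 15, 19, 21, 23])
25 → new pile 9 (tops now [11, 12, 13, 14, 15, 19, 21, 23, 25])
16 → pile 6 (tops now [11, 12, 13, 14, 15, 16, 21, 23, 25])
17 → pile 7 (tops now [11, 12, 13, 14, 15, 16, 17, 23, 25])
18 → pile 8 (tops now [11, 12, 13, 14, 15, 16, 17, 18, 25])
Nine piles.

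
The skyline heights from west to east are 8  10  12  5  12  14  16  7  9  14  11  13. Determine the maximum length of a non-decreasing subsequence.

6

Track the smallest tail for each achievable length (allowing ties):
8 → extends → [8]
10 → extends → [8, 10]
12 → extends → [8, 10, 12]
5 → replaces 8 → [5, 10, 12]
12 → extends → [5, 10, 12, 12]
14 → extends → [5, 10, 12, 12, 14]
16 → extends → [5, 10, 12, 12, 14, 16]
7 → replaces 10 → [5, 7, 12, 12, 14, 16]
9 → replaces 12 → [5, 7, 9, 12, 14, 16]
14 → replaces 16 → [5, 7, 9, 12, 14, 14]
11 → replaces 12 → [5, 7, 9, 11, 14, 14]
13 → replaces 14 → [5, 7, 9, 11, 13, 14]
Six tails, so the longest non-decreasing subsequence has length 6 (e.g. 8, 10, 12, 12, 14, 16).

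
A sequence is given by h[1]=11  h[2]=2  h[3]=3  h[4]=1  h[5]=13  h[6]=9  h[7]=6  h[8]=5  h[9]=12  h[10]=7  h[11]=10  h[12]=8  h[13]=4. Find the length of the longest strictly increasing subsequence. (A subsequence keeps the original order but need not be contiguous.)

5

Let dp[i] be the length of the longest such subsequence ending at index i:
i:      1  2  3  4  5  6  7  8  9 10 11 12 13
h[i]:  11  2  3  1 13  9  6  5 12  7 10  8  4
dp:     1  1  2  1  3  3  3  3  4  4  5  5  3
Maximum dp value is 5.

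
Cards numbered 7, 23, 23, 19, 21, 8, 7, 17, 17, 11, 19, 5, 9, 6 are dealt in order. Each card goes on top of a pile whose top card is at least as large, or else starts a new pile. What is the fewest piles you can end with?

4

Place each on the leftmost legal pile:
7 → new pile 1 (tops now [7])
23 → new pile 2 (tops now [7, 23])
23 → pile 2 (tops now [7, 23])
19 → pile 2 (tops now [7, 19])
21 → new pile 3 (tops now [7, 19, 21])
8 → pile 2 (tops now [7, 8, 21])
7 → pile 1 (tops now [7, 8, 21])
17 → pile 3 (tops now [7, 8, 17])
17 → pile 3 (tops now [7, 8, 17])
11 → pile 3 (tops now [7, 8, 11])
19 → new pile 4 (tops now [7, 8, 11, 19])
5 → pile 1 (tops now [5, 8, 11, 19])
9 → pile 3 (tops now [5, 8, 9, 19])
6 → pile 2 (tops now [5, 6, 9, 19])
Four piles.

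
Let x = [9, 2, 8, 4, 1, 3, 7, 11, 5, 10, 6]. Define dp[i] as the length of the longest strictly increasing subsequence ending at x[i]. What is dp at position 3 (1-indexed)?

dp[i] = 1 + max{dp[j] : j<i, x[j]<x[i]} (or 1 if no such j):
i:      1  2  3  4  5  6  7  8  9 10 11
x[i]:   9  2  8  4  1  3  7 11  5 10  6
dp:     1  1  2  2  1  2  3  4  3  4  4
At index 3 the value is 2.

2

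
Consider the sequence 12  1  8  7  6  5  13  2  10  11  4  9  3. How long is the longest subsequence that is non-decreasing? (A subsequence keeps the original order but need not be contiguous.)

Track the smallest tail for each achievable length (allowing ties):
12 → extends → [12]
1 → replaces 12 → [1]
8 → extends → [1, 8]
7 → replaces 8 → [1, 7]
6 → replaces 7 → [1, 6]
5 → replaces 6 → [1, 5]
13 → extends → [1, 5, 13]
2 → replaces 5 → [1, 2, 13]
10 → replaces 13 → [1, 2, 10]
11 → extends → [1, 2, 10, 11]
4 → replaces 10 → [1, 2, 4, 11]
9 → replaces 11 → [1, 2, 4, 9]
3 → replaces 4 → [1, 2, 3, 9]
Four tails, so the longest non-decreasing subsequence has length 4 (e.g. 1, 8, 10, 11).

4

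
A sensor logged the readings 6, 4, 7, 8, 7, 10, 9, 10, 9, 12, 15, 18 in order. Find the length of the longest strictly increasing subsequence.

Track the smallest tail for each achievable length (strict):
6 → extends → [6]
4 → replaces 6 → [4]
7 → extends → [4, 7]
8 → extends → [4, 7, 8]
7 → already a tail → [4, 7, 8]
10 → extends → [4, 7, 8, 10]
9 → replaces 10 → [4, 7, 8, 9]
10 → extends → [4, 7, 8, 9, 10]
9 → already a tail → [4, 7, 8, 9, 10]
12 → extends → [4, 7, 8, 9, 10, 12]
15 → extends → [4, 7, 8, 9, 10, 12, 15]
18 → extends → [4, 7, 8, 9, 10, 12, 15, 18]
Eight tails, so the longest strictly increasing subsequence has length 8 (e.g. 6, 7, 8, 9, 10, 12, 15, 18).

8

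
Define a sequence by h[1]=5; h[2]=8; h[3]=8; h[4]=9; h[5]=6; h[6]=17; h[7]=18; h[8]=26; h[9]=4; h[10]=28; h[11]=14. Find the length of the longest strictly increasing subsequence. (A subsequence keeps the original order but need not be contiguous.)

Track the smallest tail for each achievable length (strict):
5 → extends → [5]
8 → extends → [5, 8]
8 → already a tail → [5, 8]
9 → extends → [5, 8, 9]
6 → replaces 8 → [5, 6, 9]
17 → extends → [5, 6, 9, 17]
18 → extends → [5, 6, 9, 17, 18]
26 → extends → [5, 6, 9, 17, 18, 26]
4 → replaces 5 → [4, 6, 9, 17, 18, 26]
28 → extends → [4, 6, 9, 17, 18, 26, 28]
14 → replaces 17 → [4, 6, 9, 14, 18, 26, 28]
Seven tails, so the longest strictly increasing subsequence has length 7 (e.g. 5, 8, 9, 17, 18, 26, 28).

7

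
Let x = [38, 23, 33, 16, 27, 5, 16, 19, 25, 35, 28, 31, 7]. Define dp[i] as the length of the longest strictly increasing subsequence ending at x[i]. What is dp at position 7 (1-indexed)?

2

dp[i] = 1 + max{dp[j] : j<i, x[j]<x[i]} (or 1 if no such j):
i:      1  2  3  4  5  6  7  8  9 10 11 12 13
x[i]:  38 23 33 16 27  5 16 19 25 35 28 31  7
dp:     1  1  2  1  2  1  2  3  4  5  5  6  2
At index 7 the value is 2.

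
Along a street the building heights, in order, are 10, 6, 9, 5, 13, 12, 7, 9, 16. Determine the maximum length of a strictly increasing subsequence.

Let dp[i] be the length of the longest such subsequence ending at index i:
i:      1  2  3  4  5  6  7  8  9
a[i]:  10  6  9  5 13 12  7  9 16
dp:     1  1  2  1  3  3  2  3  4
Maximum dp value is 4.

4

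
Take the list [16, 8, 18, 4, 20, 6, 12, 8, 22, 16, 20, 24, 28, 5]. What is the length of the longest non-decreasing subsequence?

7

Let dp[i] be the length of the longest such subsequence ending at index i:
i:      1  2  3  4  5  6  7  8  9 10 11 12 13 14
a[i]:  16  8 18  4 20  6 12  8 22 16 20 24 28  5
dp:     1  1  2  1  3  2  3  3  4  4  5  6  7  2
Maximum dp value is 7.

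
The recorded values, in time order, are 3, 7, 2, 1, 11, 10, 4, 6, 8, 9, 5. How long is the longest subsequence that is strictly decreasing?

4

Negate each value so 'decreasing' becomes 'increasing', then run patience tails on the negated sequence:
-3 → extends → [-3]
-7 → replaces -3 → [-7]
-2 → extends → [-7, -2]
-1 → extends → [-7, -2, -1]
-11 → replaces -7 → [-11, -2, -1]
-10 → replaces -2 → [-11, -10, -1]
-4 → replaces -1 → [-11, -10, -4]
-6 → replaces -4 → [-11, -10, -6]
-8 → replaces -6 → [-11, -10, -8]
-9 → replaces -8 → [-11, -10, -9]
-5 → extends → [-11, -10, -9, -5]
Four tails, so the longest strictly decreasing subsequence of the original has length 4.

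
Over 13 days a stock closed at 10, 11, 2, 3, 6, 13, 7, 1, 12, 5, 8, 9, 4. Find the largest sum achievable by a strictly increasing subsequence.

Let S[i] be the best sum of a strictly increasing subsequence ending at i:
i:      1  2  3  4  5  6  7  8  9 10 11 12 13
a[i]:  10 11  2  3  6 13  7  1 12  5  8  9  4
S:     10 21  2  5 11 34 18  1 33 10 26 35  9
Maximum is 35 (e.g. 2 + 3 + 6 + 7 + 8 + 9).

35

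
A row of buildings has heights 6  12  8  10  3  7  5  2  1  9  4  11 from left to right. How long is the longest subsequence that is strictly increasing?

4

Track the smallest tail for each achievable length (strict):
6 → extends → [6]
12 → extends → [6, 12]
8 → replaces 12 → [6, 8]
10 → extends → [6, 8, 10]
3 → replaces 6 → [3, 8, 10]
7 → replaces 8 → [3, 7, 10]
5 → replaces 7 → [3, 5, 10]
2 → replaces 3 → [2, 5, 10]
1 → replaces 2 → [1, 5, 10]
9 → replaces 10 → [1, 5, 9]
4 → replaces 5 → [1, 4, 9]
11 → extends → [1, 4, 9, 11]
Four tails, so the longest strictly increasing subsequence has length 4 (e.g. 6, 8, 10, 11).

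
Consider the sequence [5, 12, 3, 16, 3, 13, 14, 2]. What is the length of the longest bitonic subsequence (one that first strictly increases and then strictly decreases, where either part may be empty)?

inc[i] = longest strictly increasing subsequence ending at i; dec[i] = longest strictly decreasing subsequence starting at i:
i:      1  2  3  4  5  6  7  8
a[i]:   5 12  3 16  3 13 14  2
inc:    1  2  1  3  1  3  4  1
dec:    3  3  2  3  2  2  2  1
Best peak at i=4 (value 16): inc=3, dec=3, length 3+3−1 = 5.

5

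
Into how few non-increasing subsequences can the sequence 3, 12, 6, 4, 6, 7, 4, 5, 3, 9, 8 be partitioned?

Place each on the leftmost legal pile:
3 → new pile 1 (tops now [3])
12 → new pile 2 (tops now [3, 12])
6 → pile 2 (tops now [3, 6])
4 → pile 2 (tops now [3, 4])
6 → new pile 3 (tops now [3, 4, 6])
7 → new pile 4 (tops now [3, 4, 6, 7])
4 → pile 2 (tops now [3, 4, 6, 7])
5 → pile 3 (tops now [3, 4, 5, 7])
3 → pile 1 (tops now [3, 4, 5, 7])
9 → new pile 5 (tops now [3, 4, 5, 7, 9])
8 → pile 5 (tops now [3, 4, 5, 7, 8])
Five piles.

5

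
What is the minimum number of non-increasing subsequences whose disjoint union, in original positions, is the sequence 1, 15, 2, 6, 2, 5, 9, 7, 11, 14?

6

Place each on the leftmost legal pile:
1 → new pile 1 (tops now [1])
15 → new pile 2 (tops now [1, 15])
2 → pile 2 (tops now [1, 2])
6 → new pile 3 (tops now [1, 2, 6])
2 → pile 2 (tops now [1, 2, 6])
5 → pile 3 (tops now [1, 2, 5])
9 → new pile 4 (tops now [1, 2, 5, 9])
7 → pile 4 (tops now [1, 2, 5, 7])
11 → new pile 5 (tops now [1, 2, 5, 7, 11])
14 → new pile 6 (tops now [1, 2, 5, 7, 11, 14])
Six piles.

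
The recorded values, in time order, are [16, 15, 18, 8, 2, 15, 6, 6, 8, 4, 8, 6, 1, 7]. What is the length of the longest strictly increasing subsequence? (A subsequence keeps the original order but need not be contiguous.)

4

Let dp[i] be the length of the longest such subsequence ending at index i:
i:      1  2  3  4  5  6  7  8  9 10 11 12 13 14
a[i]:  16 15 18  8  2 15  6  6  8  4  8  6  1  7
dp:     1  1  2  1  1  2  2  2  3  2  3  3  1  4
Maximum dp value is 4.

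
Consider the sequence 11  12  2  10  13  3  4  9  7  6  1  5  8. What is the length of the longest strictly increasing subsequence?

5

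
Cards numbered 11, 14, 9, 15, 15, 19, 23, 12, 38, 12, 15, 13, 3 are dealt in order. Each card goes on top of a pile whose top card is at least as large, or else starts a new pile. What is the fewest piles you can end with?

The minimum number of non-increasing subsequences covering a sequence equals the length of its longest strictly increasing subsequence.
LIS length is 6 (e.g. 11, 14, 15, 19, 23, 38), so 6 piles are needed.

6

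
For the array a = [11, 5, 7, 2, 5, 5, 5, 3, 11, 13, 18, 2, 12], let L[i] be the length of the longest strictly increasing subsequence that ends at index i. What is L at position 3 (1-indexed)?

2

dp[i] = 1 + max{dp[j] : j<i, a[j]<a[i]} (or 1 if no such j):
i:      1  2  3  4  5  6  7  8  9 10 11 12 13
a[i]:  11  5  7  2  5  5  5  3 11 13 18  2 12
dp:     1  1  2  1  2  2  2  2  3  4  5  1  4
At index 3 the value is 2.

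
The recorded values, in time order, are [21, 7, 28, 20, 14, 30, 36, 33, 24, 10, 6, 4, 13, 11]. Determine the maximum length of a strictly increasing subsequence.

Let dp[i] be the length of the longest such subsequence ending at index i:
i:      1  2  3  4  5  6  7  8  9 10 11 12 13 14
a[i]:  21  7 28 20 14 30 36 33 24 10  6  4 13 11
dp:     1  1  2  2  2  3  4  4  3  2  1  1  3  3
Maximum dp value is 4.

4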